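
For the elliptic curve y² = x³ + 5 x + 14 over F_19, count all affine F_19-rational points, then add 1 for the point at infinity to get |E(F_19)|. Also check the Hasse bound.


Affine points = {(1, 1), (1, 18), (9, 3), (9, 16), (10, 0), (12, 4), (12, 15), (14, 4), (14, 15), (15, 5), (15, 14)}; affine count = 11; |E(F_19)| = 12.

Discriminant check: Δ ∝ 4a³ + 27b² = 4·5³ + 27·14² = 4·125 + 27·196 ≡ 16 (mod 19). Nonzero ⇒ E is nonsingular.
For each x ∈ F_19, compute rhs = x³ + 5·x + 14 mod 19, then count y ∈ F_19 with y² ≡ rhs.
  x = 0: rhs = 14, matching y values: none (0 points).
  x = 1: rhs = 1, matching y values: 1, 18 (2 points).
  x = 2: rhs = 13, matching y values: none (0 points).
  x = 3: rhs = 18, matching y values: none (0 points).
  x = 4: rhs = 3, matching y values: none (0 points).
  x = 5: rhs = 12, matching y values: none (0 points).
  x = 6: rhs = 13, matching y values: none (0 points).
  x = 7: rhs = 12, matching y values: none (0 points).
  x = 8: rhs = 15, matching y values: none (0 points).
  x = 9: rhs = 9, matching y values: 3, 16 (2 points).
  x = 10: rhs = 0, matching y values: 0 (1 points).
  x = 11: rhs = 13, matching y values: none (0 points).
  x = 12: rhs = 16, matching y values: 4, 15 (2 points).
  x = 13: rhs = 15, matching y values: none (0 points).
  x = 14: rhs = 16, matching y values: 4, 15 (2 points).
  x = 15: rhs = 6, matching y values: 5, 14 (2 points).
  x = 16: rhs = 10, matching y values: none (0 points).
  x = 17: rhs = 15, matching y values: none (0 points).
  x = 18: rhs = 8, matching y values: none (0 points).
Total affine count: 11.
Full point count |E(F_19)| = 11 + 1 = 12.
Hasse bound: |12 − (19+1)| = |-8| = 8 ≤ 2√19 ≈ 8.7178 ✓.


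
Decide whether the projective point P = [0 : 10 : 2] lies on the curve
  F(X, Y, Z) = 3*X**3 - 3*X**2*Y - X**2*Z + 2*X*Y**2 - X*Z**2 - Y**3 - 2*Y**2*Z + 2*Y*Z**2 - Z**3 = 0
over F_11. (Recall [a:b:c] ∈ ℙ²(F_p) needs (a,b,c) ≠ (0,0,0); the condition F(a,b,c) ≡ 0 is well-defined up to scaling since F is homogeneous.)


F(0,10,2) ≡ 3 (mod 11); P is NOT on the curve.

Evaluate F(0, 10, 2) term-by-term (mod 11).
  3*X**3 ↦ 3·0·1·1 = 0
  -3*X**2*Y ↦ -3·0·10·1 = 0
  -X**2*Z ↦ -1·0·1·2 = 0
  2*X*Y**2 ↦ 2·0·100·1 = 0
  -X*Z**2 ↦ -1·0·1·4 = 0
  -Y**3 ↦ -1·1·1000·1 = -1000
  -2*Y**2*Z ↦ -2·1·100·2 = -400
  2*Y*Z**2 ↦ 2·1·10·4 = 80
  -Z**3 ↦ -1·1·1·8 = -8
Sum: F(0, 10, 2) = (0) + (0) + (0) + (0) + (0) + (-1000) + (-400) + (80) + (-8) = -1328.
Reducing mod 11: -1328 ≡ 3 (mod 11).
Since F(a, b, c) ≡ 3 ≠ 0 (mod 11), P does NOT lie on the curve.


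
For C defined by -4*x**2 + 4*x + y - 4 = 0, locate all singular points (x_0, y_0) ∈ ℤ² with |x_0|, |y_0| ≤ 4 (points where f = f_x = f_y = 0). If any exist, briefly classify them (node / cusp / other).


No singular points in the scanned grid; C is smooth there.

Compute partial derivatives:
  f_x = 4 - 8*x.
  f_y = 1.
f_y = 1 is a nonzero constant, so f_y never vanishes: no point (x, y) can satisfy f = f_x = f_y = 0. In particular no (x, y) ∈ {−4, ..., 4}² is singular; the curve is smooth.


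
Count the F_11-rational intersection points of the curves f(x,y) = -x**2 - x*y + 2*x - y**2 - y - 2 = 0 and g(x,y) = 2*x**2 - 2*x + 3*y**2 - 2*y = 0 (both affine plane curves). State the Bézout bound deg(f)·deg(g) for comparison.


Common zeros: ∅; count = 0; Bézout bound = 4.

deg(f) = 2, deg(g) = 2, so Bézout bound = 4.
Scan x ∈ F_11. For each x, list the y ∈ F_11 with f(x, y) ≡ 0 and those with g(x, y) ≡ 0 (mod 11); the common zeros in that column are the intersection.
  x = 0: f ≡ 0 at y ∈ {4, 6}; g ≡ 0 at y ∈ {0, 8}; common: ∅.
  x = 1: f ≡ 0 at y ∈ {10}; g ≡ 0 at y ∈ {0, 8}; common: ∅.
  x = 2: f ≡ 0 at y ∈ {9, 10}; g ≡ 0 at y ∈ {4}; common: ∅.
  x = 3: f ≡ 0 at y ∈ ∅; g ≡ 0 at y ∈ {3, 5}; common: ∅.
  x = 4: f ≡ 0 at y ∈ ∅; g ≡ 0 at y ∈ ∅; common: ∅.
  x = 5: f ≡ 0 at y ∈ {2, 3}; g ≡ 0 at y ∈ ∅; common: ∅.
  x = 6: f ≡ 0 at y ∈ {2}; g ≡ 0 at y ∈ ∅; common: ∅.
  x = 7: f ≡ 0 at y ∈ {6, 8}; g ≡ 0 at y ∈ ∅; common: ∅.
  x = 8: f ≡ 0 at y ∈ ∅; g ≡ 0 at y ∈ ∅; common: ∅.
  x = 9: f ≡ 0 at y ∈ {4, 8}; g ≡ 0 at y ∈ {3, 5}; common: ∅.
  x = 10: f ≡ 0 at y ∈ ∅; g ≡ 0 at y ∈ {4}; common: ∅.
Collecting: common zeros = ∅, so the count is 0.
Comparison with the Bézout bound: 0 ≤ 4 = deg(f)·deg(g), as expected for curves with no common component (the affine F_11-count falls short of the bound because intersections may lie at infinity, over extension fields, or carry multiplicity).


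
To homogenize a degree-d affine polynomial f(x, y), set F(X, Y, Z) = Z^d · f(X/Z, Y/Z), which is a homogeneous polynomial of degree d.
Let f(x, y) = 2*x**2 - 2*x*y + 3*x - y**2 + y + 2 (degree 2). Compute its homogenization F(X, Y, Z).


F(X, Y, Z) = 2*X**2 - 2*X*Y + 3*X*Z - Y**2 + Y*Z + 2*Z**2

deg(f) = 2.
Substitute x = X/Z, y = Y/Z into f, then multiply by Z^2.
  monomial 2·x^2·y^0 ↦ 2·X^2·Y^0·Z^0.
  monomial -2·x^1·y^1 ↦ -2·X^1·Y^1·Z^0.
  monomial 3·x^1·y^0 ↦ 3·X^1·Y^0·Z^1.
  monomial -1·x^0·y^2 ↦ -1·X^0·Y^2·Z^0.
  monomial 1·x^0·y^1 ↦ 1·X^0·Y^1·Z^1.
  monomial 2·x^0·y^0 ↦ 2·X^0·Y^0·Z^2.
Collecting: F(X, Y, Z) = 2*X**2 - 2*X*Y + 3*X*Z - Y**2 + Y*Z + 2*Z**2.


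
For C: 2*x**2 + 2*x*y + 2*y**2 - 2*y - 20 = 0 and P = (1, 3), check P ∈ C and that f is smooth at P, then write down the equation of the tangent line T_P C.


Tangent line at P: 10*x + 12*y - 46 = 0.

Step 1: f(1, 3) = 0, so P lies on C.
Step 2: partial derivatives
  f_x(x, y) = 4*x + 2*y, f_y(x, y) = 2*x + 4*y - 2.
  f_x(P) = 10, f_y(P) = 12 (gradient nonzero, so P is smooth).
Step 3: tangent line at P: 10·(x − 1) + 12·(y − 3) = 0.
Expanding: 10*x + 12*y - 46 = 0.


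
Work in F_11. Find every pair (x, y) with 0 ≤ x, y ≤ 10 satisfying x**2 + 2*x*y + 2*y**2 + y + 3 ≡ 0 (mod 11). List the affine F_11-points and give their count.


Affine F_11-points: {(6, 5)}; count = 1.

For each of the 121 pairs (x, y) ∈ F_11², evaluate f(x, y) mod 11. Record the zeros.
  x = 0: [0↦3, 1↦6, 2↦2, 3↦2, 4↦6, 5↦3, 6↦4, 7↦9, 8↦7, 9↦9, 10↦4]  zeros at y ∈ ∅
  x = 1: [0↦4, 1↦9, 2↦7, 3↦9, 4↦4, 5↦3, 6↦6, 7↦2, 8↦2, 9↦6, 10↦3]  zeros at y ∈ ∅
  x = 2: [0↦7, 1↦3, 2↦3, 3↦7, 4↦4, 5↦5, 6↦10, 7↦8, 8↦10, 9↦5, 10↦4]  zeros at y ∈ ∅
  x = 3: [0↦1, 1↦10, 2↦1, 3↦7, 4↦6, 5↦9, 6↦5, 7↦5, 8↦9, 9↦6, 10↦7]  zeros at y ∈ ∅
  x = 4: [0↦8, 1↦8, 2↦1, 3↦9, 4↦10, 5↦4, 6↦2, 7↦4, 8↦10, 9↦9, 10↦1]  zeros at y ∈ ∅
  x = 5: [0↦6, 1↦8, 2↦3, 3↦2, 4↦5, 5↦1, 6↦1, 7↦5, 8↦2, 9↦3, 10↦8]  zeros at y ∈ ∅
  x = 6: [0↦6, 1↦10, 2↦7, 3↦8, 4↦2, 5↦0, 6↦2, 7↦8, 8↦7, 9↦10, 10↦6]  zeros at y ∈ {5}
  x = 7: [0↦8, 1↦3, 2↦2, 3↦5, 4↦1, 5↦1, 6↦5, 7↦2, 8↦3, 9↦8, 10↦6]  zeros at y ∈ ∅
  x = 8: [0↦1, 1↦9, 2↦10, 3↦4, 4↦2, 5↦4, 6↦10, 7↦9, 8↦1, 9↦8, 10↦8]  zeros at y ∈ ∅
  x = 9: [0↦7, 1↦6, 2↦9, 3↦5, 4↦5, 5↦9, 6↦6, 7↦7, 8↦1, 9↦10, 10↦1]  zeros at y ∈ ∅
  x = 10: [0↦4, 1↦5, 2↦10, 3↦8, 4↦10, 5↦5, 6↦4, 7↦7, 8↦3, 9↦3, 10↦7]  zeros at y ∈ ∅
Collecting zeros: affine points = {(6, 5)}.
Total count |C(F_11)_aff| = 1.


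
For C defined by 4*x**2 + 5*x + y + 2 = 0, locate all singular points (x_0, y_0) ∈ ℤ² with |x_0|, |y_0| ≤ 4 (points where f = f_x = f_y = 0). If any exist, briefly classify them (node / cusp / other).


No singular points in the scanned grid; C is smooth there.

Compute partial derivatives:
  f_x = 8*x + 5.
  f_y = 1.
f_y = 1 is a nonzero constant, so f_y never vanishes: no point (x, y) can satisfy f = f_x = f_y = 0. In particular no (x, y) ∈ {−4, ..., 4}² is singular; the curve is smooth.


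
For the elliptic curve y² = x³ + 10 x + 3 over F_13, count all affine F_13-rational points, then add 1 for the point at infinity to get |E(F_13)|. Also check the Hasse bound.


Affine points = {(0, 4), (0, 9), (1, 1), (1, 12), (4, 4), (4, 9), (5, 3), (5, 10), (7, 0), (8, 6), (8, 7), (9, 4), (9, 9), (11, 1), (11, 12)}; affine count = 15; |E(F_13)| = 16.

Discriminant check: Δ ∝ 4a³ + 27b² = 4·10³ + 27·3² = 4·1000 + 27·9 ≡ 5 (mod 13). Nonzero ⇒ E is nonsingular.
For each x ∈ F_13, compute rhs = x³ + 10·x + 3 mod 13, then count y ∈ F_13 with y² ≡ rhs.
  x = 0: rhs = 3, matching y values: 4, 9 (2 points).
  x = 1: rhs = 1, matching y values: 1, 12 (2 points).
  x = 2: rhs = 5, matching y values: none (0 points).
  x = 3: rhs = 8, matching y values: none (0 points).
  x = 4: rhs = 3, matching y values: 4, 9 (2 points).
  x = 5: rhs = 9, matching y values: 3, 10 (2 points).
  x = 6: rhs = 6, matching y values: none (0 points).
  x = 7: rhs = 0, matching y values: 0 (1 points).
  x = 8: rhs = 10, matching y values: 6, 7 (2 points).
  x = 9: rhs = 3, matching y values: 4, 9 (2 points).
  x = 10: rhs = 11, matching y values: none (0 points).
  x = 11: rhs = 1, matching y values: 1, 12 (2 points).
  x = 12: rhs = 5, matching y values: none (0 points).
Total affine count: 15.
Full point count |E(F_13)| = 15 + 1 = 16.
Hasse bound: |16 − (13+1)| = |2| = 2 ≤ 2√13 ≈ 7.2111 ✓.


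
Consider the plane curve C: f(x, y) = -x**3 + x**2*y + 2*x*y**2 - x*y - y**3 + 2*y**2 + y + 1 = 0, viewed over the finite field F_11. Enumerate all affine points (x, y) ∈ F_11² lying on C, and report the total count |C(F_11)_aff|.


Affine F_11-points: {(1, 0), (1, 6), (1, 9), (2, 5), (2, 6), (3, 4), (3, 6), (3, 9), (5, 4), (5, 9), (5, 10), (6, 5), (6, 10), (7, 4), (8, 5), (10, 2), (10, 10)}; count = 17.

For each of the 121 pairs (x, y) ∈ F_11², evaluate f(x, y) mod 11. Record the zeros.
  x = 0: [0↦1, 1↦3, 2↦3, 3↦6, 4↦6, 5↦8, 6↦6, 7↦5, 8↦10, 9↦4, 10↦3]  zeros at y ∈ ∅
  x = 1: [0↦0, 1↦4, 2↦10, 3↦1, 4↦4, 5↦2, 6↦0, 7↦3, 8↦5, 9↦0, 10↦4]  zeros at y ∈ {0, 6, 9}
  x = 2: [0↦4, 1↦1, 2↦4, 3↦7, 4↦4, 5↦0, 6↦0, 7↦9, 8↦10, 9↦8, 10↦8]  zeros at y ∈ {5, 6}
  x = 3: [0↦7, 1↦10, 2↦1, 3↦7, 4↦0, 5↦7, 6↦0, 7↦6, 8↦8, 9↦0, 10↦9]  zeros at y ∈ {4, 6, 9}
  x = 4: [0↦3, 1↦3, 2↦6, 3↦6, 4↦8, 5↦6, 6↦5, 7↦10, 8↦4, 9↦3, 10↦1]  zeros at y ∈ ∅
  x = 5: [0↦8, 1↦7, 2↦2, 3↦9, 4↦0, 5↦2, 6↦9, 7↦4, 8↦3, 9↦0, 10↦0]  zeros at y ∈ {4, 9, 10}
  x = 6: [0↦5, 1↦5, 2↦5, 3↦10, 4↦3, 5↦0, 6↦6, 7↦4, 8↦10, 9↦7, 10↦0]  zeros at y ∈ {5, 10}
  x = 7: [0↦10, 1↦2, 2↦9, 3↦3, 4↦0, 5↦5, 6↦1, 7↦4, 8↦8, 9↦7, 10↦6]  zeros at y ∈ {4}
  x = 8: [0↦6, 1↦3, 2↦8, 3↦4, 4↦7, 5↦0, 6↦10, 7↦9, 8↦2, 9↦5, 10↦1]  zeros at y ∈ {5}
  x = 9: [0↦9, 1↦2, 2↦7, 3↦7, 4↦7, 5↦1, 6↦5, 7↦2, 8↦8, 9↦6, 10↦1]  zeros at y ∈ ∅
  x = 10: [0↦2, 1↦4, 2↦0, 3↦6, 4↦5, 5↦2, 6↦2, 7↦10, 8↦9, 9↦4, 10↦0]  zeros at y ∈ {2, 10}
Collecting zeros: affine points = {(1, 0), (1, 6), (1, 9), (2, 5), (2, 6), (3, 4), (3, 6), (3, 9), (5, 4), (5, 9), (5, 10), (6, 5), (6, 10), (7, 4), (8, 5), (10, 2), (10, 10)}.
Total count |C(F_11)_aff| = 17.


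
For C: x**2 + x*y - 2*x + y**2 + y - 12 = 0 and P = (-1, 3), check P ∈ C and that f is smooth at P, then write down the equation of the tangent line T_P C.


Tangent line at P: -x + 6*y - 19 = 0.

Step 1: f(-1, 3) = 0, so P lies on C.
Step 2: partial derivatives
  f_x(x, y) = 2*x + y - 2, f_y(x, y) = x + 2*y + 1.
  f_x(P) = -1, f_y(P) = 6 (gradient nonzero, so P is smooth).
Step 3: tangent line at P: -1·(x − -1) + 6·(y − 3) = 0.
Expanding: -x + 6*y - 19 = 0.


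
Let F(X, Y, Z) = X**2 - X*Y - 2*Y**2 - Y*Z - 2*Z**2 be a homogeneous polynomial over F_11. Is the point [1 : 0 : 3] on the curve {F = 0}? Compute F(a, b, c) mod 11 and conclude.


F(1,0,3) ≡ 5 (mod 11); P is NOT on the curve.

Evaluate F(1, 0, 3) term-by-term (mod 11).
  X**2 ↦ 1·1·1·1 = 1
  -X*Y ↦ -1·1·0·1 = 0
  -2*Y**2 ↦ -2·1·0·1 = 0
  -Y*Z ↦ -1·1·0·3 = 0
  -2*Z**2 ↦ -2·1·1·9 = -18
Sum: F(1, 0, 3) = (1) + (0) + (0) + (0) + (-18) = -17.
Reducing mod 11: -17 ≡ 5 (mod 11).
Since F(a, b, c) ≡ 5 ≠ 0 (mod 11), P does NOT lie on the curve.


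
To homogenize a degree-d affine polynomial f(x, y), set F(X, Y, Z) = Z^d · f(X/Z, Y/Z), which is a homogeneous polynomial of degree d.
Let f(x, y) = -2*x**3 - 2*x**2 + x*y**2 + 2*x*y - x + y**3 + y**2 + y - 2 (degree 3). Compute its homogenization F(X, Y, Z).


F(X, Y, Z) = -2*X**3 - 2*X**2*Z + X*Y**2 + 2*X*Y*Z - X*Z**2 + Y**3 + Y**2*Z + Y*Z**2 - 2*Z**3

deg(f) = 3.
Substitute x = X/Z, y = Y/Z into f, then multiply by Z^3.
  monomial -2·x^3·y^0 ↦ -2·X^3·Y^0·Z^0.
  monomial -2·x^2·y^0 ↦ -2·X^2·Y^0·Z^1.
  monomial 1·x^1·y^2 ↦ 1·X^1·Y^2·Z^0.
  monomial 2·x^1·y^1 ↦ 2·X^1·Y^1·Z^1.
  monomial -1·x^1·y^0 ↦ -1·X^1·Y^0·Z^2.
  monomial 1·x^0·y^3 ↦ 1·X^0·Y^3·Z^0.
  monomial 1·x^0·y^2 ↦ 1·X^0·Y^2·Z^1.
  monomial 1·x^0·y^1 ↦ 1·X^0·Y^1·Z^2.
  monomial -2·x^0·y^0 ↦ -2·X^0·Y^0·Z^3.
Collecting: F(X, Y, Z) = -2*X**3 - 2*X**2*Z + X*Y**2 + 2*X*Y*Z - X*Z**2 + Y**3 + Y**2*Z + Y*Z**2 - 2*Z**3.


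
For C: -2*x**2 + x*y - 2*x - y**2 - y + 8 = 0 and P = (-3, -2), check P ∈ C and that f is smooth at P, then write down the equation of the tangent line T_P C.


Tangent line at P: 8*x + 24 = 0.

Step 1: f(-3, -2) = 0, so P lies on C.
Step 2: partial derivatives
  f_x(x, y) = -4*x + y - 2, f_y(x, y) = x - 2*y - 1.
  f_x(P) = 8, f_y(P) = 0 (gradient nonzero, so P is smooth).
Step 3: tangent line at P: 8·(x − -3) + 0·(y − -2) = 0.
Expanding: 8*x + 24 = 0.


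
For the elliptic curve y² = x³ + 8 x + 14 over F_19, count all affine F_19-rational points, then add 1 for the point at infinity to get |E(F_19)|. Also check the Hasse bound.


Affine points = {(1, 2), (1, 17), (2, 0), (8, 1), (8, 18), (9, 6), (9, 13), (10, 7), (10, 12), (13, 4), (13, 15), (14, 1), (14, 18), (16, 1), (16, 18), (17, 3), (17, 16), (18, 9), (18, 10)}; affine count = 19; |E(F_19)| = 20.

Discriminant check: Δ ∝ 4a³ + 27b² = 4·8³ + 27·14² = 4·512 + 27·196 ≡ 6 (mod 19). Nonzero ⇒ E is nonsingular.
For each x ∈ F_19, compute rhs = x³ + 8·x + 14 mod 19, then count y ∈ F_19 with y² ≡ rhs.
  x = 0: rhs = 14, matching y values: none (0 points).
  x = 1: rhs = 4, matching y values: 2, 17 (2 points).
  x = 2: rhs = 0, matching y values: 0 (1 points).
  x = 3: rhs = 8, matching y values: none (0 points).
  x = 4: rhs = 15, matching y values: none (0 points).
  x = 5: rhs = 8, matching y values: none (0 points).
  x = 6: rhs = 12, matching y values: none (0 points).
  x = 7: rhs = 14, matching y values: none (0 points).
  x = 8: rhs = 1, matching y values: 1, 18 (2 points).
  x = 9: rhs = 17, matching y values: 6, 13 (2 points).
  x = 10: rhs = 11, matching y values: 7, 12 (2 points).
  x = 11: rhs = 8, matching y values: none (0 points).
  x = 12: rhs = 14, matching y values: none (0 points).
  x = 13: rhs = 16, matching y values: 4, 15 (2 points).
  x = 14: rhs = 1, matching y values: 1, 18 (2 points).
  x = 15: rhs = 13, matching y values: none (0 points).
  x = 16: rhs = 1, matching y values: 1, 18 (2 points).
  x = 17: rhs = 9, matching y values: 3, 16 (2 points).
  x = 18: rhs = 5, matching y values: 9, 10 (2 points).
Total affine count: 19.
Full point count |E(F_19)| = 19 + 1 = 20.
Hasse bound: |20 − (19+1)| = |0| = 0 ≤ 2√19 ≈ 8.7178 ✓.


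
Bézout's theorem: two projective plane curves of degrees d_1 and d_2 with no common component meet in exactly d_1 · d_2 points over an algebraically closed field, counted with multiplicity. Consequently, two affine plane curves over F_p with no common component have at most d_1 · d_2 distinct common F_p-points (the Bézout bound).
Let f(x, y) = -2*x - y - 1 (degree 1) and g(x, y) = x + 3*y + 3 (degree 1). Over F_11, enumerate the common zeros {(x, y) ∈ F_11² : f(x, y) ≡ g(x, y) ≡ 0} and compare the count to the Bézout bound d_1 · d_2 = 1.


Common zeros: {(0, 10)}; count = 1; Bézout bound = 1.

deg(f) = 1, deg(g) = 1, so Bézout bound = 1.
Scan x ∈ F_11. For each x, list the y ∈ F_11 with f(x, y) ≡ 0 and those with g(x, y) ≡ 0 (mod 11); the common zeros in that column are the intersection.
  x = 0: f ≡ 0 at y ∈ {10}; g ≡ 0 at y ∈ {10}; common: {10}.
  x = 1: f ≡ 0 at y ∈ {8}; g ≡ 0 at y ∈ {6}; common: ∅.
  x = 2: f ≡ 0 at y ∈ {6}; g ≡ 0 at y ∈ {2}; common: ∅.
  x = 3: f ≡ 0 at y ∈ {4}; g ≡ 0 at y ∈ {9}; common: ∅.
  x = 4: f ≡ 0 at y ∈ {2}; g ≡ 0 at y ∈ {5}; common: ∅.
  x = 5: f ≡ 0 at y ∈ {0}; g ≡ 0 at y ∈ {1}; common: ∅.
  x = 6: f ≡ 0 at y ∈ {9}; g ≡ 0 at y ∈ {8}; common: ∅.
  x = 7: f ≡ 0 at y ∈ {7}; g ≡ 0 at y ∈ {4}; common: ∅.
  x = 8: f ≡ 0 at y ∈ {5}; g ≡ 0 at y ∈ {0}; common: ∅.
  x = 9: f ≡ 0 at y ∈ {3}; g ≡ 0 at y ∈ {7}; common: ∅.
  x = 10: f ≡ 0 at y ∈ {1}; g ≡ 0 at y ∈ {3}; common: ∅.
Collecting: common zeros = {(0, 10)}, so the count is 1.
Comparison with the Bézout bound: 1 ≤ 1 = deg(f)·deg(g), as expected for curves with no common component (the bound is attained).


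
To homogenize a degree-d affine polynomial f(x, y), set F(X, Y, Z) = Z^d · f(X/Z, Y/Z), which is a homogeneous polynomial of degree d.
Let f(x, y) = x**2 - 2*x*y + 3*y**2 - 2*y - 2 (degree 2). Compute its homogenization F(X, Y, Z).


F(X, Y, Z) = X**2 - 2*X*Y + 3*Y**2 - 2*Y*Z - 2*Z**2

deg(f) = 2.
Substitute x = X/Z, y = Y/Z into f, then multiply by Z^2.
  monomial 1·x^2·y^0 ↦ 1·X^2·Y^0·Z^0.
  monomial -2·x^1·y^1 ↦ -2·X^1·Y^1·Z^0.
  monomial 3·x^0·y^2 ↦ 3·X^0·Y^2·Z^0.
  monomial -2·x^0·y^1 ↦ -2·X^0·Y^1·Z^1.
  monomial -2·x^0·y^0 ↦ -2·X^0·Y^0·Z^2.
Collecting: F(X, Y, Z) = X**2 - 2*X*Y + 3*Y**2 - 2*Y*Z - 2*Z**2.


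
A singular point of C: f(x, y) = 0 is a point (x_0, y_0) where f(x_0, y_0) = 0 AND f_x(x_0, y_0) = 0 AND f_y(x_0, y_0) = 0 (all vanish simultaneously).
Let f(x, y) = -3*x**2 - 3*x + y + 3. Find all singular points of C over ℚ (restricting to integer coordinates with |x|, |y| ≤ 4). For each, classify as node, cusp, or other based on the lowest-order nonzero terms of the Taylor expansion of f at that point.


No singular points in the scanned grid; C is smooth there.

Compute partial derivatives:
  f_x = -6*x - 3.
  f_y = 1.
f_y = 1 is a nonzero constant, so f_y never vanishes: no point (x, y) can satisfy f = f_x = f_y = 0. In particular no (x, y) ∈ {−4, ..., 4}² is singular; the curve is smooth.


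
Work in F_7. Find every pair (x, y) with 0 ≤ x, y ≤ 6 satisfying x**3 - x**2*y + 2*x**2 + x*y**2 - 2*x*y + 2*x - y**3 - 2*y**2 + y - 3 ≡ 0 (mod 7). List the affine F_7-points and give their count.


Affine F_7-points: {(1, 2), (3, 4), (5, 0)}; count = 3.

For each of the 49 pairs (x, y) ∈ F_7², evaluate f(x, y) mod 7. Record the zeros.
  x = 0: [0↦4, 1↦2, 2↦4, 3↦4, 4↦3, 5↦2, 6↦2]  zeros at y ∈ ∅
  x = 1: [0↦2, 1↦5, 2↦0, 3↦2, 4↦5, 5↦3, 6↦4]  zeros at y ∈ {2}
  x = 2: [0↦3, 1↦2, 2↦2, 3↦4, 4↦2, 5↦4, 6↦4]  zeros at y ∈ ∅
  x = 3: [0↦6, 1↦6, 2↦2, 3↦2, 4↦0, 5↦4, 6↦1]  zeros at y ∈ {4}
  x = 4: [0↦3, 1↦2, 2↦6, 3↦2, 4↦5, 5↦2, 6↦1]  zeros at y ∈ ∅
  x = 5: [0↦0, 1↦3, 2↦6, 3↦3, 4↦2, 5↦4, 6↦3]  zeros at y ∈ {0}
  x = 6: [0↦3, 1↦1, 2↦1, 3↦4, 4↦4, 5↦2, 6↦6]  zeros at y ∈ ∅
Collecting zeros: affine points = {(1, 2), (3, 4), (5, 0)}.
Total count |C(F_7)_aff| = 3.


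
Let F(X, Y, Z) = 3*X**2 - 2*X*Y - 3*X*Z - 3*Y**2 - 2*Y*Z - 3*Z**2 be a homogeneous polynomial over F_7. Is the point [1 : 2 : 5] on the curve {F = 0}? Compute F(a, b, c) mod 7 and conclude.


F(1,2,5) ≡ 3 (mod 7); P is NOT on the curve.

Evaluate F(1, 2, 5) term-by-term (mod 7).
  3*X**2 ↦ 3·1·1·1 = 3
  -2*X*Y ↦ -2·1·2·1 = -4
  -3*X*Z ↦ -3·1·1·5 = -15
  -3*Y**2 ↦ -3·1·4·1 = -12
  -2*Y*Z ↦ -2·1·2·5 = -20
  -3*Z**2 ↦ -3·1·1·25 = -75
Sum: F(1, 2, 5) = (3) + (-4) + (-15) + (-12) + (-20) + (-75) = -123.
Reducing mod 7: -123 ≡ 3 (mod 7).
Since F(a, b, c) ≡ 3 ≠ 0 (mod 7), P does NOT lie on the curve.


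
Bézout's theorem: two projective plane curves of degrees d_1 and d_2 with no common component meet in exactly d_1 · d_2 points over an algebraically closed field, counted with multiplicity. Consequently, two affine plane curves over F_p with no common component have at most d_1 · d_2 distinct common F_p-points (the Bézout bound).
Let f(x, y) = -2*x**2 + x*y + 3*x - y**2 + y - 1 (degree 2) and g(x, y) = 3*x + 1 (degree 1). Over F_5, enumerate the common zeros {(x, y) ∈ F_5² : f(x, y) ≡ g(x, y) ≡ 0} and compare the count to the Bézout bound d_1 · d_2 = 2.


Common zeros: {(3, 0), (3, 4)}; count = 2; Bézout bound = 2.

deg(f) = 2, deg(g) = 1, so Bézout bound = 2.
Scan x ∈ F_5. For each x, list the y ∈ F_5 with f(x, y) ≡ 0 and those with g(x, y) ≡ 0 (mod 5); the common zeros in that column are the intersection.
  x = 0: f ≡ 0 at y ∈ ∅; g ≡ 0 at y ∈ ∅; common: ∅.
  x = 1: f ≡ 0 at y ∈ {0, 2}; g ≡ 0 at y ∈ ∅; common: ∅.
  x = 2: f ≡ 0 at y ∈ ∅; g ≡ 0 at y ∈ ∅; common: ∅.
  x = 3: f ≡ 0 at y ∈ {0, 4}; g ≡ 0 at y ∈ {0, 1, 2, 3, 4}; common: {0, 4}.
  x = 4: f ≡ 0 at y ∈ {2, 3}; g ≡ 0 at y ∈ ∅; common: ∅.
Collecting: common zeros = {(3, 0), (3, 4)}, so the count is 2.
Comparison with the Bézout bound: 2 ≤ 2 = deg(f)·deg(g), as expected for curves with no common component (the bound is attained).


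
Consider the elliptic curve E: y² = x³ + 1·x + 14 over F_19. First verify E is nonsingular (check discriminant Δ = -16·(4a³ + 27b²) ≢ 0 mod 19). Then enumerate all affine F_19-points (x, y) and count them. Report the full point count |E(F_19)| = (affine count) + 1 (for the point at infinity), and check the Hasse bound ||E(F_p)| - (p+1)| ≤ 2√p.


Affine points = {(1, 4), (1, 15), (2, 9), (2, 10), (3, 5), (3, 14), (4, 5), (4, 14), (5, 7), (5, 12), (9, 7), (9, 12), (10, 6), (10, 13), (11, 8), (11, 11), (12, 5), (12, 14), (13, 1), (13, 18), (14, 6), (14, 13), (17, 2), (17, 17)}; affine count = 24; |E(F_19)| = 25.

Discriminant check: Δ ∝ 4a³ + 27b² = 4·1³ + 27·14² = 4·1 + 27·196 ≡ 14 (mod 19). Nonzero ⇒ E is nonsingular.
For each x ∈ F_19, compute rhs = x³ + 1·x + 14 mod 19, then count y ∈ F_19 with y² ≡ rhs.
  x = 0: rhs = 14, matching y values: none (0 points).
  x = 1: rhs = 16, matching y values: 4, 15 (2 points).
  x = 2: rhs = 5, matching y values: 9, 10 (2 points).
  x = 3: rhs = 6, matching y values: 5, 14 (2 points).
  x = 4: rhs = 6, matching y values: 5, 14 (2 points).
  x = 5: rhs = 11, matching y values: 7, 12 (2 points).
  x = 6: rhs = 8, matching y values: none (0 points).
  x = 7: rhs = 3, matching y values: none (0 points).
  x = 8: rhs = 2, matching y values: none (0 points).
  x = 9: rhs = 11, matching y values: 7, 12 (2 points).
  x = 10: rhs = 17, matching y values: 6, 13 (2 points).
  x = 11: rhs = 7, matching y values: 8, 11 (2 points).
  x = 12: rhs = 6, matching y values: 5, 14 (2 points).
  x = 13: rhs = 1, matching y values: 1, 18 (2 points).
  x = 14: rhs = 17, matching y values: 6, 13 (2 points).
  x = 15: rhs = 3, matching y values: none (0 points).
  x = 16: rhs = 3, matching y values: none (0 points).
  x = 17: rhs = 4, matching y values: 2, 17 (2 points).
  x = 18: rhs = 12, matching y values: none (0 points).
Total affine count: 24.
Full point count |E(F_19)| = 24 + 1 = 25.
Hasse bound: |25 − (19+1)| = |5| = 5 ≤ 2√19 ≈ 8.7178 ✓.


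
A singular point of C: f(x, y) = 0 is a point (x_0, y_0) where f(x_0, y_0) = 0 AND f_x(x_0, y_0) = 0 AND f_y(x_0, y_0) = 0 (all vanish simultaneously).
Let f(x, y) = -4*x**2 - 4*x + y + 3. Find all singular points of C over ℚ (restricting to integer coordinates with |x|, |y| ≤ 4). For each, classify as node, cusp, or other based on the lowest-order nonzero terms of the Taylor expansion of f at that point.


No singular points in the scanned grid; C is smooth there.

Compute partial derivatives:
  f_x = -8*x - 4.
  f_y = 1.
f_y = 1 is a nonzero constant, so f_y never vanishes: no point (x, y) can satisfy f = f_x = f_y = 0. In particular no (x, y) ∈ {−4, ..., 4}² is singular; the curve is smooth.


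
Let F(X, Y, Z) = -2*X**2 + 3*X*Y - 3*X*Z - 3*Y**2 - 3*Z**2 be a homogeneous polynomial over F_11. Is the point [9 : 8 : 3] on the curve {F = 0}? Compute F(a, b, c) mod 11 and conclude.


F(9,8,3) ≡ 7 (mod 11); P is NOT on the curve.

Evaluate F(9, 8, 3) term-by-term (mod 11).
  -2*X**2 ↦ -2·81·1·1 = -162
  3*X*Y ↦ 3·9·8·1 = 216
  -3*X*Z ↦ -3·9·1·3 = -81
  -3*Y**2 ↦ -3·1·64·1 = -192
  -3*Z**2 ↦ -3·1·1·9 = -27
Sum: F(9, 8, 3) = (-162) + (216) + (-81) + (-192) + (-27) = -246.
Reducing mod 11: -246 ≡ 7 (mod 11).
Since F(a, b, c) ≡ 7 ≠ 0 (mod 11), P does NOT lie on the curve.


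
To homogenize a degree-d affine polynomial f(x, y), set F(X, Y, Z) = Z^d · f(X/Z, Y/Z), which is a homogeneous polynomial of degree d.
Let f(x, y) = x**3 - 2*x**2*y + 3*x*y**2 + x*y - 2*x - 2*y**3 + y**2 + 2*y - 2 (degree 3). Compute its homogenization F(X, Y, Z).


F(X, Y, Z) = X**3 - 2*X**2*Y + 3*X*Y**2 + X*Y*Z - 2*X*Z**2 - 2*Y**3 + Y**2*Z + 2*Y*Z**2 - 2*Z**3

deg(f) = 3.
Substitute x = X/Z, y = Y/Z into f, then multiply by Z^3.
  monomial 1·x^3·y^0 ↦ 1·X^3·Y^0·Z^0.
  monomial -2·x^2·y^1 ↦ -2·X^2·Y^1·Z^0.
  monomial 3·x^1·y^2 ↦ 3·X^1·Y^2·Z^0.
  monomial 1·x^1·y^1 ↦ 1·X^1·Y^1·Z^1.
  monomial -2·x^1·y^0 ↦ -2·X^1·Y^0·Z^2.
  monomial -2·x^0·y^3 ↦ -2·X^0·Y^3·Z^0.
  monomial 1·x^0·y^2 ↦ 1·X^0·Y^2·Z^1.
  monomial 2·x^0·y^1 ↦ 2·X^0·Y^1·Z^2.
  monomial -2·x^0·y^0 ↦ -2·X^0·Y^0·Z^3.
Collecting: F(X, Y, Z) = X**3 - 2*X**2*Y + 3*X*Y**2 + X*Y*Z - 2*X*Z**2 - 2*Y**3 + Y**2*Z + 2*Y*Z**2 - 2*Z**3.


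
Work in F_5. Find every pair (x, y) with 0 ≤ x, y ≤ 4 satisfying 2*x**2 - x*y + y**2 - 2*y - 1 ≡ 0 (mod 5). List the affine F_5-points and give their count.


Affine F_5-points: {(1, 4)}; count = 1.

For each of the 25 pairs (x, y) ∈ F_5², evaluate f(x, y) mod 5. Record the zeros.
  x = 0: [0↦4, 1↦3, 2↦4, 3↦2, 4↦2]  zeros at y ∈ ∅
  x = 1: [0↦1, 1↦4, 2↦4, 3↦1, 4↦0]  zeros at y ∈ {4}
  x = 2: [0↦2, 1↦4, 2↦3, 3↦4, 4↦2]  zeros at y ∈ ∅
  x = 3: [0↦2, 1↦3, 2↦1, 3↦1, 4↦3]  zeros at y ∈ ∅
  x = 4: [0↦1, 1↦1, 2↦3, 3↦2, 4↦3]  zeros at y ∈ ∅
Collecting zeros: affine points = {(1, 4)}.
Total count |C(F_5)_aff| = 1.


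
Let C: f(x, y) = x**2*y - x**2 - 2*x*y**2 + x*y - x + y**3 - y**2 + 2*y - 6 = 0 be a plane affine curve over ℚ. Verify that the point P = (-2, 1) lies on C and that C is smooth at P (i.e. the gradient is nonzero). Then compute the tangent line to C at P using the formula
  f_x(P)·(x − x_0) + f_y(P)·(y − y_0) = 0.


Tangent line at P: -2*x + 13*y - 17 = 0.

Step 1: f(-2, 1) = 0, so P lies on C.
Step 2: partial derivatives
  f_x(x, y) = 2*x*y - 2*x - 2*y**2 + y - 1, f_y(x, y) = x**2 - 4*x*y + x + 3*y**2 - 2*y + 2.
  f_x(P) = -2, f_y(P) = 13 (gradient nonzero, so P is smooth).
Step 3: tangent line at P: -2·(x − -2) + 13·(y − 1) = 0.
Expanding: -2*x + 13*y - 17 = 0.


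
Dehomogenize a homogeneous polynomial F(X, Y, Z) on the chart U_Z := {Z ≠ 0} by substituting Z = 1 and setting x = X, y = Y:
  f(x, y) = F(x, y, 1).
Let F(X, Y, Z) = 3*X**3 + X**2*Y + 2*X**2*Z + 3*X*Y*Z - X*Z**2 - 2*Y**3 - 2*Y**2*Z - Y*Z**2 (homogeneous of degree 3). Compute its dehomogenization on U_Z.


f(x, y) = 3*x**3 + x**2*y + 2*x**2 + 3*x*y - x - 2*y**3 - 2*y**2 - y

On U_Z we set Z = 1. Each monomial c·X^i·Y^j·Z^k in F becomes c·x^i·y^j·1^k = c·x^i·y^j.
Substituting Z = 1: F(X, Y, 1) = 3*x**3 + x**2*y + 2*x**2 + 3*x*y - x - 2*y**3 - 2*y**2 - y.
Note: deg(f) ≤ deg(F) = 3; strict inequality happens when F is divisible by Z (lost terms).


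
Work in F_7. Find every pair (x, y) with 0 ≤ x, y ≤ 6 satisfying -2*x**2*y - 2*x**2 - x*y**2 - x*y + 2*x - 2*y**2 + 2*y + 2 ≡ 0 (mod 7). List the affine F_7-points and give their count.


Affine F_7-points: {(1, 3), (1, 6), (2, 1), (2, 4), (3, 3), (5, 1), (6, 4)}; count = 7.

For each of the 49 pairs (x, y) ∈ F_7², evaluate f(x, y) mod 7. Record the zeros.
  x = 0: [0↦2, 1↦2, 2↦5, 3↦4, 4↦6, 5↦4, 6↦5]  zeros at y ∈ ∅
  x = 1: [0↦2, 1↦5, 2↦2, 3↦0, 4↦6, 5↦6, 6↦0]  zeros at y ∈ {3, 6}
  x = 2: [0↦5, 1↦0, 2↦1, 3↦1, 4↦0, 5↦5, 6↦2]  zeros at y ∈ {1, 4}
  x = 3: [0↦4, 1↦1, 2↦2, 3↦0, 4↦2, 5↦1, 6↦4]  zeros at y ∈ {3}
  x = 4: [0↦6, 1↦1, 2↦5, 3↦4, 4↦5, 5↦1, 6↦6]  zeros at y ∈ ∅
  x = 5: [0↦4, 1↦0, 2↦3, 3↦6, 4↦2, 5↦5, 6↦1]  zeros at y ∈ {1}
  x = 6: [0↦5, 1↦5, 2↦3, 3↦6, 4↦0, 5↦6, 6↦3]  zeros at y ∈ {4}
Collecting zeros: affine points = {(1, 3), (1, 6), (2, 1), (2, 4), (3, 3), (5, 1), (6, 4)}.
Total count |C(F_7)_aff| = 7.


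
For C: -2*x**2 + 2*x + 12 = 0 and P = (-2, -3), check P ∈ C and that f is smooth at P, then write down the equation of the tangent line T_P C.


Tangent line at P: 10*x + 20 = 0.

Step 1: f(-2, -3) = 0, so P lies on C.
Step 2: partial derivatives
  f_x(x, y) = 2 - 4*x, f_y(x, y) = 0.
  f_x(P) = 10, f_y(P) = 0 (gradient nonzero, so P is smooth).
Step 3: tangent line at P: 10·(x − -2) + 0·(y − -3) = 0.
Expanding: 10*x + 20 = 0.


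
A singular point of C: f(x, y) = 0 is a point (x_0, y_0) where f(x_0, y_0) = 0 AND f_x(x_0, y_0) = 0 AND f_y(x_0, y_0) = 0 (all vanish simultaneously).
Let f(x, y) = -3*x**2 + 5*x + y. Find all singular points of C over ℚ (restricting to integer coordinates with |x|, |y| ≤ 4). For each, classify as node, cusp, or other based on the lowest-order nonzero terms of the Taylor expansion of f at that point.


No singular points in the scanned grid; C is smooth there.

Compute partial derivatives:
  f_x = 5 - 6*x.
  f_y = 1.
f_y = 1 is a nonzero constant, so f_y never vanishes: no point (x, y) can satisfy f = f_x = f_y = 0. In particular no (x, y) ∈ {−4, ..., 4}² is singular; the curve is smooth.


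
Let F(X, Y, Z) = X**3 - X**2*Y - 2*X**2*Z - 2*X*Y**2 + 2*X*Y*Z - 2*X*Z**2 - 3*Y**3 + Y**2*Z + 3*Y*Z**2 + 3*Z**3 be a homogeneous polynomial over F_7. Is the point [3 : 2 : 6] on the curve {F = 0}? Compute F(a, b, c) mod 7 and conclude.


F(3,2,6) ≡ 2 (mod 7); P is NOT on the curve.

Evaluate F(3, 2, 6) term-by-term (mod 7).
  X**3 ↦ 1·27·1·1 = 27
  -X**2*Y ↦ -1·9·2·1 = -18
  -2*X**2*Z ↦ -2·9·1·6 = -108
  -2*X*Y**2 ↦ -2·3·4·1 = -24
  2*X*Y*Z ↦ 2·3·2·6 = 72
  -2*X*Z**2 ↦ -2·3·1·36 = -216
  -3*Y**3 ↦ -3·1·8·1 = -24
  Y**2*Z ↦ 1·1·4·6 = 24
  3*Y*Z**2 ↦ 3·1·2·36 = 216
  3*Z**3 ↦ 3·1·1·216 = 648
Sum: F(3, 2, 6) = (27) + (-18) + (-108) + (-24) + (72) + (-216) + (-24) + (24) + (216) + (648) = 597.
Reducing mod 7: 597 ≡ 2 (mod 7).
Since F(a, b, c) ≡ 2 ≠ 0 (mod 7), P does NOT lie on the curve.


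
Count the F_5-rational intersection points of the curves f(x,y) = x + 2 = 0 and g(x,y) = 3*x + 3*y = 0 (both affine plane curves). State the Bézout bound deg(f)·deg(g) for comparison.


Common zeros: {(3, 2)}; count = 1; Bézout bound = 1.

deg(f) = 1, deg(g) = 1, so Bézout bound = 1.
Scan x ∈ F_5. For each x, list the y ∈ F_5 with f(x, y) ≡ 0 and those with g(x, y) ≡ 0 (mod 5); the common zeros in that column are the intersection.
  x = 0: f ≡ 0 at y ∈ ∅; g ≡ 0 at y ∈ {0}; common: ∅.
  x = 1: f ≡ 0 at y ∈ ∅; g ≡ 0 at y ∈ {4}; common: ∅.
  x = 2: f ≡ 0 at y ∈ ∅; g ≡ 0 at y ∈ {3}; common: ∅.
  x = 3: f ≡ 0 at y ∈ {0, 1, 2, 3, 4}; g ≡ 0 at y ∈ {2}; common: {2}.
  x = 4: f ≡ 0 at y ∈ ∅; g ≡ 0 at y ∈ {1}; common: ∅.
Collecting: common zeros = {(3, 2)}, so the count is 1.
Comparison with the Bézout bound: 1 ≤ 1 = deg(f)·deg(g), as expected for curves with no common component (the bound is attained).


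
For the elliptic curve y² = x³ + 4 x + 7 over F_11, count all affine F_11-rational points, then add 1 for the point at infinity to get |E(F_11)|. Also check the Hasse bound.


Affine points = {(1, 1), (1, 10), (2, 1), (2, 10), (5, 3), (5, 8), (6, 4), (6, 7), (7, 2), (7, 9), (8, 1), (8, 10)}; affine count = 12; |E(F_11)| = 13.

Discriminant check: Δ ∝ 4a³ + 27b² = 4·4³ + 27·7² = 4·64 + 27·49 ≡ 6 (mod 11). Nonzero ⇒ E is nonsingular.
For each x ∈ F_11, compute rhs = x³ + 4·x + 7 mod 11, then count y ∈ F_11 with y² ≡ rhs.
  x = 0: rhs = 7, matching y values: none (0 points).
  x = 1: rhs = 1, matching y values: 1, 10 (2 points).
  x = 2: rhs = 1, matching y values: 1, 10 (2 points).
  x = 3: rhs = 2, matching y values: none (0 points).
  x = 4: rhs = 10, matching y values: none (0 points).
  x = 5: rhs = 9, matching y values: 3, 8 (2 points).
  x = 6: rhs = 5, matching y values: 4, 7 (2 points).
  x = 7: rhs = 4, matching y values: 2, 9 (2 points).
  x = 8: rhs = 1, matching y values: 1, 10 (2 points).
  x = 9: rhs = 2, matching y values: none (0 points).
  x = 10: rhs = 2, matching y values: none (0 points).
Total affine count: 12.
Full point count |E(F_11)| = 12 + 1 = 13.
Hasse bound: |13 − (11+1)| = |1| = 1 ≤ 2√11 ≈ 6.6332 ✓.


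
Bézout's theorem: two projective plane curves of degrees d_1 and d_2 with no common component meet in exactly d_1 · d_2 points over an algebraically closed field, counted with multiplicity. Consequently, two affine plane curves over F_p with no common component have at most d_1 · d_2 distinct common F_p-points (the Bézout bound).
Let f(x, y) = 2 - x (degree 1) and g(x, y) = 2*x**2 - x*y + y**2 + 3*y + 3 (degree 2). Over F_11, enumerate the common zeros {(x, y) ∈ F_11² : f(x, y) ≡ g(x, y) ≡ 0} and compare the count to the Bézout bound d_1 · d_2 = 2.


Common zeros: {(2, 0), (2, 10)}; count = 2; Bézout bound = 2.

deg(f) = 1, deg(g) = 2, so Bézout bound = 2.
Scan x ∈ F_11. For each x, list the y ∈ F_11 with f(x, y) ≡ 0 and those with g(x, y) ≡ 0 (mod 11); the common zeros in that column are the intersection.
  x = 0: f ≡ 0 at y ∈ ∅; g ≡ 0 at y ∈ ∅; common: ∅.
  x = 1: f ≡ 0 at y ∈ ∅; g ≡ 0 at y ∈ ∅; common: ∅.
  x = 2: f ≡ 0 at y ∈ {0, 1, 2, 3, 4, 5, 6, 7, 8, 9, 10}; g ≡ 0 at y ∈ {0, 10}; common: {0, 10}.
  x = 3: f ≡ 0 at y ∈ ∅; g ≡ 0 at y ∈ {1, 10}; common: ∅.
  x = 4: f ≡ 0 at y ∈ ∅; g ≡ 0 at y ∈ {5, 7}; common: ∅.
  x = 5: f ≡ 0 at y ∈ ∅; g ≡ 0 at y ∈ {6, 7}; common: ∅.
  x = 6: f ≡ 0 at y ∈ ∅; g ≡ 0 at y ∈ ∅; common: ∅.
  x = 7: f ≡ 0 at y ∈ ∅; g ≡ 0 at y ∈ ∅; common: ∅.
  x = 8: f ≡ 0 at y ∈ ∅; g ≡ 0 at y ∈ ∅; common: ∅.
  x = 9: f ≡ 0 at y ∈ ∅; g ≡ 0 at y ∈ {0, 6}; common: ∅.
  x = 10: f ≡ 0 at y ∈ ∅; g ≡ 0 at y ∈ ∅; common: ∅.
Collecting: common zeros = {(2, 0), (2, 10)}, so the count is 2.
Comparison with the Bézout bound: 2 ≤ 2 = deg(f)·deg(g), as expected for curves with no common component (the bound is attained).


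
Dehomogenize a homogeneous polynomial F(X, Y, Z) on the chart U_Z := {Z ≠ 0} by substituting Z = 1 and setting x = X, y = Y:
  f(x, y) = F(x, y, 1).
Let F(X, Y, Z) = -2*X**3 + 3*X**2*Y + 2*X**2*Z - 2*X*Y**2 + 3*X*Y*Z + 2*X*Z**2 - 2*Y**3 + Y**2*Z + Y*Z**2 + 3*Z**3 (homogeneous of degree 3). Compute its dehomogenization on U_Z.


f(x, y) = -2*x**3 + 3*x**2*y + 2*x**2 - 2*x*y**2 + 3*x*y + 2*x - 2*y**3 + y**2 + y + 3

On U_Z we set Z = 1. Each monomial c·X^i·Y^j·Z^k in F becomes c·x^i·y^j·1^k = c·x^i·y^j.
Substituting Z = 1: F(X, Y, 1) = -2*x**3 + 3*x**2*y + 2*x**2 - 2*x*y**2 + 3*x*y + 2*x - 2*y**3 + y**2 + y + 3.
Note: deg(f) ≤ deg(F) = 3; strict inequality happens when F is divisible by Z (lost terms).


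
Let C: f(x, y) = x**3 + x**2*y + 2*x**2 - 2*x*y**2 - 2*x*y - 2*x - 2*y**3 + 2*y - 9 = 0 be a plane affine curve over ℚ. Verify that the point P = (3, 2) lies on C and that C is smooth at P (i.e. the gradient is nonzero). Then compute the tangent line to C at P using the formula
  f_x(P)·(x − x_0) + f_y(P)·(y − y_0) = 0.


Tangent line at P: 37*x - 43*y - 25 = 0.

Step 1: f(3, 2) = 0, so P lies on C.
Step 2: partial derivatives
  f_x(x, y) = 3*x**2 + 2*x*y + 4*x - 2*y**2 - 2*y - 2, f_y(x, y) = x**2 - 4*x*y - 2*x - 6*y**2 + 2.
  f_x(P) = 37, f_y(P) = -43 (gradient nonzero, so P is smooth).
Step 3: tangent line at P: 37·(x − 3) + -43·(y − 2) = 0.
Expanding: 37*x - 43*y - 25 = 0.


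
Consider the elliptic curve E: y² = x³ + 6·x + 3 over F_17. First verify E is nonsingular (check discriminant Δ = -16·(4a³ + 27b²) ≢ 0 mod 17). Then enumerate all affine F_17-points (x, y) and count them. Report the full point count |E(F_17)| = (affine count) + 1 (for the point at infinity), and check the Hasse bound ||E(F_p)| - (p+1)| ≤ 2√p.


Affine points = {(6, 0), (8, 6), (8, 11), (9, 2), (9, 15), (10, 3), (10, 14), (12, 1), (12, 16), (13, 0), (14, 3), (14, 14), (15, 0), (16, 8), (16, 9)}; affine count = 15; |E(F_17)| = 16.

Discriminant check: Δ ∝ 4a³ + 27b² = 4·6³ + 27·3² = 4·216 + 27·9 ≡ 2 (mod 17). Nonzero ⇒ E is nonsingular.
For each x ∈ F_17, compute rhs = x³ + 6·x + 3 mod 17, then count y ∈ F_17 with y² ≡ rhs.
  x = 0: rhs = 3, matching y values: none (0 points).
  x = 1: rhs = 10, matching y values: none (0 points).
  x = 2: rhs = 6, matching y values: none (0 points).
  x = 3: rhs = 14, matching y values: none (0 points).
  x = 4: rhs = 6, matching y values: none (0 points).
  x = 5: rhs = 5, matching y values: none (0 points).
  x = 6: rhs = 0, matching y values: 0 (1 points).
  x = 7: rhs = 14, matching y values: none (0 points).
  x = 8: rhs = 2, matching y values: 6, 11 (2 points).
  x = 9: rhs = 4, matching y values: 2, 15 (2 points).
  x = 10: rhs = 9, matching y values: 3, 14 (2 points).
  x = 11: rhs = 6, matching y values: none (0 points).
  x = 12: rhs = 1, matching y values: 1, 16 (2 points).
  x = 13: rhs = 0, matching y values: 0 (1 points).
  x = 14: rhs = 9, matching y values: 3, 14 (2 points).
  x = 15: rhs = 0, matching y values: 0 (1 points).
  x = 16: rhs = 13, matching y values: 8, 9 (2 points).
Total affine count: 15.
Full point count |E(F_17)| = 15 + 1 = 16.
Hasse bound: |16 − (17+1)| = |-2| = 2 ≤ 2√17 ≈ 8.2462 ✓.


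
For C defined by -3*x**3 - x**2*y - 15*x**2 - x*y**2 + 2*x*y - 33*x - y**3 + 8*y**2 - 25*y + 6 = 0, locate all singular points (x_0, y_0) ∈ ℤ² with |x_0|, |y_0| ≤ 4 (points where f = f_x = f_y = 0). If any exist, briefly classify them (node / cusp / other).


Singular points: {(-2, 3)}; classification: cusp.

Compute partial derivatives:
  f_x = -9*x**2 - 2*x*y - 30*x - y**2 + 2*y - 33.
  f_y = -x**2 - 2*x*y + 2*x - 3*y**2 + 16*y - 25.
Scan x_0 ∈ {−4, ..., 4}. For each x_0, f_y(x_0, y) is a polynomial in y; find its integer roots y ∈ {−4, ..., 4}, then test f_x and f at those candidates.
  x = -4: f_y(-4, y) = -3*y**2 + 24*y - 49; no integer root y with |y| ≤ 4.
  x = -3: f_y(-3, y) = -3*y**2 + 22*y - 40; vanishes at y ∈ {4}. (-3, 4): f_x = -8 ≠ 0.
  x = -2: f_y(-2, y) = -3*y**2 + 20*y - 33; vanishes at y ∈ {3}. (-2, 3): f_x = 0, f = 0 — SINGULAR.
  x = -1: f_y(-1, y) = -3*y**2 + 18*y - 28; no integer root y with |y| ≤ 4.
  x = 0: f_y(0, y) = -3*y**2 + 16*y - 25; no integer root y with |y| ≤ 4.
  x = 1: f_y(1, y) = -3*y**2 + 14*y - 24; no integer root y with |y| ≤ 4.
  x = 2: f_y(2, y) = -3*y**2 + 12*y - 25; no integer root y with |y| ≤ 4.
  x = 3: f_y(3, y) = -3*y**2 + 10*y - 28; no integer root y with |y| ≤ 4.
  x = 4: f_y(4, y) = -3*y**2 + 8*y - 33; no integer root y with |y| ≤ 4.
Only singular point on the grid: (-2, 3).
Classify: substitute x = -2 + u, y = 3 + v and expand: f = -3*u**3 - u**2*v - u*v**2 - v**3 + v**2.
No constant or linear terms (consistent with a singular point). Quadratic part: v**2. Cubic part: -3*u**3 - u**2*v - u*v**2 - v**3.
The quadratic part v**2 is a perfect square, so there is a single (double) tangent line v = 0, i.e. y = 3. Restricting the cubic part to that line (v = 0) leaves -3*u**3 ≠ 0, so f is not divisible by v and the branch is v² ≈ 3*u**3 to lowest order — this is a cusp.
Classification: cusp.
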